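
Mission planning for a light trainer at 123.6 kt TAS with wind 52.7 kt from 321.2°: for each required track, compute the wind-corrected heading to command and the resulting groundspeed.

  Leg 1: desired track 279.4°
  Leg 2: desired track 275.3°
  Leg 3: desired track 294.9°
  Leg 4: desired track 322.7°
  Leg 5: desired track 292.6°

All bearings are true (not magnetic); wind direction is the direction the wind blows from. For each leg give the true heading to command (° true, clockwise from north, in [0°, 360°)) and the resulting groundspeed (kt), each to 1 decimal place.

Leg 1: heading=295.9°, groundspeed=79.2 kt
Leg 2: heading=293.1°, groundspeed=81.0 kt
Leg 3: heading=305.8°, groundspeed=74.1 kt
Leg 4: heading=322.1°, groundspeed=70.9 kt
Leg 5: heading=304.4°, groundspeed=74.7 kt

Leg 1: desired track 279.4°; wind correction +16.5° → command heading 295.9°, groundspeed 79.2 kt
Leg 2: desired track 275.3°; wind correction +17.8° → command heading 293.1°, groundspeed 81.0 kt
Leg 3: desired track 294.9°; wind correction +10.9° → command heading 305.8°, groundspeed 74.1 kt
Leg 4: desired track 322.7°; wind correction -0.6° → command heading 322.1°, groundspeed 70.9 kt
Leg 5: desired track 292.6°; wind correction +11.8° → command heading 304.4°, groundspeed 74.7 kt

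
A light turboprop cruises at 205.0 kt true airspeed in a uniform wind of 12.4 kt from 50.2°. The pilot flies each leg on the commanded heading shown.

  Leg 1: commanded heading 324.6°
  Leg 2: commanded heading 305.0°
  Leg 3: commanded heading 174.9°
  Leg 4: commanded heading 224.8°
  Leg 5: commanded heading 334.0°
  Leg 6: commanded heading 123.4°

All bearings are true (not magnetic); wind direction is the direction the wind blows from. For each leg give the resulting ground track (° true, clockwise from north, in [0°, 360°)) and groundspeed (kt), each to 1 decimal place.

Leg 1: heading 324.6°; drift -3.5° → track 321.1°, groundspeed 204.4 kt
Leg 2: heading 305.0°; drift -3.3° → track 301.7°, groundspeed 208.6 kt
Leg 3: heading 174.9°; drift +2.8° → track 177.7°, groundspeed 212.3 kt
Leg 4: heading 224.8°; drift +0.3° → track 225.1°, groundspeed 217.3 kt
Leg 5: heading 334.0°; drift -3.4° → track 330.6°, groundspeed 202.4 kt
Leg 6: heading 123.4°; drift +3.4° → track 126.8°, groundspeed 201.8 kt

Leg 1: track=321.1°, groundspeed=204.4 kt
Leg 2: track=301.7°, groundspeed=208.6 kt
Leg 3: track=177.7°, groundspeed=212.3 kt
Leg 4: track=225.1°, groundspeed=217.3 kt
Leg 5: track=330.6°, groundspeed=202.4 kt
Leg 6: track=126.8°, groundspeed=201.8 kt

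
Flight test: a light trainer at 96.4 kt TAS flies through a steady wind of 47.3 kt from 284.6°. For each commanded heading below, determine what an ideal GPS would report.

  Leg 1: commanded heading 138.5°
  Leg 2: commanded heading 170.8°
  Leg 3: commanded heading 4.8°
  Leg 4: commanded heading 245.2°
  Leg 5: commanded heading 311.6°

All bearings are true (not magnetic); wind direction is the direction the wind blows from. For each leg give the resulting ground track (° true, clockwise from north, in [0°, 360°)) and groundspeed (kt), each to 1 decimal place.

Leg 1: track=127.5°, groundspeed=138.2 kt
Leg 2: track=150.3°, groundspeed=123.3 kt
Leg 3: track=32.6°, groundspeed=99.9 kt
Leg 4: track=218.6°, groundspeed=67.0 kt
Leg 5: track=333.2°, groundspeed=58.4 kt

Leg 1: heading 138.5°; drift -11.0° → track 127.5°, groundspeed 138.2 kt
Leg 2: heading 170.8°; drift -20.5° → track 150.3°, groundspeed 123.3 kt
Leg 3: heading 4.8°; drift +27.8° → track 32.6°, groundspeed 99.9 kt
Leg 4: heading 245.2°; drift -26.6° → track 218.6°, groundspeed 67.0 kt
Leg 5: heading 311.6°; drift +21.6° → track 333.2°, groundspeed 58.4 kt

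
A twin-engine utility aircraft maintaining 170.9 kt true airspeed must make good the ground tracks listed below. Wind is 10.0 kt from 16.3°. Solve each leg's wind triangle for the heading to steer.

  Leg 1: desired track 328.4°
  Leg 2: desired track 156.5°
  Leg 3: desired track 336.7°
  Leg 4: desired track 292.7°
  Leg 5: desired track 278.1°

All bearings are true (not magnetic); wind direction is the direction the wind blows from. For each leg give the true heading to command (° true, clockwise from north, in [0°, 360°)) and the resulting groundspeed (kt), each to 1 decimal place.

Leg 1: heading=330.9°, groundspeed=164.0 kt
Leg 2: heading=154.4°, groundspeed=178.5 kt
Leg 3: heading=338.8°, groundspeed=163.1 kt
Leg 4: heading=296.0°, groundspeed=169.5 kt
Leg 5: heading=281.4°, groundspeed=172.0 kt

Leg 1: desired track 328.4°; wind correction +2.5° → command heading 330.9°, groundspeed 164.0 kt
Leg 2: desired track 156.5°; wind correction -2.1° → command heading 154.4°, groundspeed 178.5 kt
Leg 3: desired track 336.7°; wind correction +2.1° → command heading 338.8°, groundspeed 163.1 kt
Leg 4: desired track 292.7°; wind correction +3.3° → command heading 296.0°, groundspeed 169.5 kt
Leg 5: desired track 278.1°; wind correction +3.3° → command heading 281.4°, groundspeed 172.0 kt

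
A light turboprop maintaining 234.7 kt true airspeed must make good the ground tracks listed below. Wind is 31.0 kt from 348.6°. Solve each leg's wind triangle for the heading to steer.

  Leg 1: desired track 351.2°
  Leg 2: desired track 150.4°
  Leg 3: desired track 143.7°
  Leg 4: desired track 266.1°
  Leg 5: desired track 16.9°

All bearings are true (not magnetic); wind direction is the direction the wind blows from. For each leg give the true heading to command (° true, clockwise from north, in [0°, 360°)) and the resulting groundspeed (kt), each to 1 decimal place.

Leg 1: heading=350.9°, groundspeed=203.7 kt
Leg 2: heading=148.0°, groundspeed=263.9 kt
Leg 3: heading=140.5°, groundspeed=262.5 kt
Leg 4: heading=273.6°, groundspeed=228.6 kt
Leg 5: heading=13.3°, groundspeed=206.9 kt

Leg 1: desired track 351.2°; wind correction -0.3° → command heading 350.9°, groundspeed 203.7 kt
Leg 2: desired track 150.4°; wind correction -2.4° → command heading 148.0°, groundspeed 263.9 kt
Leg 3: desired track 143.7°; wind correction -3.2° → command heading 140.5°, groundspeed 262.5 kt
Leg 4: desired track 266.1°; wind correction +7.5° → command heading 273.6°, groundspeed 228.6 kt
Leg 5: desired track 16.9°; wind correction -3.6° → command heading 13.3°, groundspeed 206.9 kt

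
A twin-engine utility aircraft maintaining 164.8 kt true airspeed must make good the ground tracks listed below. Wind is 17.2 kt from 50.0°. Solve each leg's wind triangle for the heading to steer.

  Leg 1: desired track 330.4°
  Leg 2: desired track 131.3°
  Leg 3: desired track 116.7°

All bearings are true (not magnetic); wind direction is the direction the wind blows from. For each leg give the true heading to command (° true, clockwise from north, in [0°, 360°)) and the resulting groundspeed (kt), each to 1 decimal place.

Leg 1: heading=336.3°, groundspeed=160.8 kt
Leg 2: heading=125.4°, groundspeed=161.3 kt
Leg 3: heading=111.2°, groundspeed=157.2 kt

Leg 1: desired track 330.4°; wind correction +5.9° → command heading 336.3°, groundspeed 160.8 kt
Leg 2: desired track 131.3°; wind correction -5.9° → command heading 125.4°, groundspeed 161.3 kt
Leg 3: desired track 116.7°; wind correction -5.5° → command heading 111.2°, groundspeed 157.2 kt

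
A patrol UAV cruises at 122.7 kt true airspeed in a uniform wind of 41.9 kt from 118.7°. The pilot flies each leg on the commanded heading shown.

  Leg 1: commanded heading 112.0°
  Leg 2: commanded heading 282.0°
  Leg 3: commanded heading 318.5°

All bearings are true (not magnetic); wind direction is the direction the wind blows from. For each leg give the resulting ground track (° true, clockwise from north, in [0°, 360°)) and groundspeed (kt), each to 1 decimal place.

Leg 1: track=108.5°, groundspeed=81.2 kt
Leg 2: track=286.2°, groundspeed=163.3 kt
Leg 3: track=313.5°, groundspeed=162.7 kt

Leg 1: heading 112.0°; drift -3.5° → track 108.5°, groundspeed 81.2 kt
Leg 2: heading 282.0°; drift +4.2° → track 286.2°, groundspeed 163.3 kt
Leg 3: heading 318.5°; drift -5.0° → track 313.5°, groundspeed 162.7 kt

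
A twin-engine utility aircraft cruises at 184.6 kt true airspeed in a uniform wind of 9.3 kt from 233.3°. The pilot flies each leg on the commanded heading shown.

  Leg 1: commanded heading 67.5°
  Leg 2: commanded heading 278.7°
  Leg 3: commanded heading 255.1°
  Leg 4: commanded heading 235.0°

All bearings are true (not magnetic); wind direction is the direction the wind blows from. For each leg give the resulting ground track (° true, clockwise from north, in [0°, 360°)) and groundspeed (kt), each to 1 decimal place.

Leg 1: heading 67.5°; drift -0.7° → track 66.8°, groundspeed 193.6 kt
Leg 2: heading 278.7°; drift +2.1° → track 280.8°, groundspeed 178.2 kt
Leg 3: heading 255.1°; drift +1.1° → track 256.2°, groundspeed 176.0 kt
Leg 4: heading 235.0°; drift +0.1° → track 235.1°, groundspeed 175.3 kt

Leg 1: track=66.8°, groundspeed=193.6 kt
Leg 2: track=280.8°, groundspeed=178.2 kt
Leg 3: track=256.2°, groundspeed=176.0 kt
Leg 4: track=235.1°, groundspeed=175.3 kt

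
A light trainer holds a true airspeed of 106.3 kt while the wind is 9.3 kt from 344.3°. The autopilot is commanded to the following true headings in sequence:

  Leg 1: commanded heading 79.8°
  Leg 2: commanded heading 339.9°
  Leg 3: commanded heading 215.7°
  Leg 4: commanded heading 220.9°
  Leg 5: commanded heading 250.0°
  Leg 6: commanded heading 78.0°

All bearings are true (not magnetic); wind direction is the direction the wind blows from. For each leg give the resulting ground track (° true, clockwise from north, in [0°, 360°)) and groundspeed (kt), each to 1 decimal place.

Leg 1: track=84.7°, groundspeed=107.6 kt
Leg 2: track=339.5°, groundspeed=97.0 kt
Leg 3: track=212.0°, groundspeed=112.3 kt
Leg 4: track=216.9°, groundspeed=111.7 kt
Leg 5: track=245.0°, groundspeed=107.4 kt
Leg 6: track=83.0°, groundspeed=107.3 kt

Leg 1: heading 79.8°; drift +4.9° → track 84.7°, groundspeed 107.6 kt
Leg 2: heading 339.9°; drift -0.4° → track 339.5°, groundspeed 97.0 kt
Leg 3: heading 215.7°; drift -3.7° → track 212.0°, groundspeed 112.3 kt
Leg 4: heading 220.9°; drift -4.0° → track 216.9°, groundspeed 111.7 kt
Leg 5: heading 250.0°; drift -5.0° → track 245.0°, groundspeed 107.4 kt
Leg 6: heading 78.0°; drift +5.0° → track 83.0°, groundspeed 107.3 kt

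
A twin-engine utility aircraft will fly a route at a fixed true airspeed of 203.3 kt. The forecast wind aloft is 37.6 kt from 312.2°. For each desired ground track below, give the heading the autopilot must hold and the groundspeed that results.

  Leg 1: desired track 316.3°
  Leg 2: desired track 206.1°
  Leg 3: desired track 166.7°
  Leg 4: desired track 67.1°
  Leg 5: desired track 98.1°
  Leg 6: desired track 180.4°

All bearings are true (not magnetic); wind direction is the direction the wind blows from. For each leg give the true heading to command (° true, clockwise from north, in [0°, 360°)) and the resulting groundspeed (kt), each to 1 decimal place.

Leg 1: heading=315.5°, groundspeed=165.8 kt
Leg 2: heading=216.3°, groundspeed=210.5 kt
Leg 3: heading=172.7°, groundspeed=233.2 kt
Leg 4: heading=57.4°, groundspeed=216.2 kt
Leg 5: heading=92.1°, groundspeed=233.3 kt
Leg 6: heading=188.3°, groundspeed=226.4 kt

Leg 1: desired track 316.3°; wind correction -0.8° → command heading 315.5°, groundspeed 165.8 kt
Leg 2: desired track 206.1°; wind correction +10.2° → command heading 216.3°, groundspeed 210.5 kt
Leg 3: desired track 166.7°; wind correction +6.0° → command heading 172.7°, groundspeed 233.2 kt
Leg 4: desired track 67.1°; wind correction -9.7° → command heading 57.4°, groundspeed 216.2 kt
Leg 5: desired track 98.1°; wind correction -6.0° → command heading 92.1°, groundspeed 233.3 kt
Leg 6: desired track 180.4°; wind correction +7.9° → command heading 188.3°, groundspeed 226.4 kt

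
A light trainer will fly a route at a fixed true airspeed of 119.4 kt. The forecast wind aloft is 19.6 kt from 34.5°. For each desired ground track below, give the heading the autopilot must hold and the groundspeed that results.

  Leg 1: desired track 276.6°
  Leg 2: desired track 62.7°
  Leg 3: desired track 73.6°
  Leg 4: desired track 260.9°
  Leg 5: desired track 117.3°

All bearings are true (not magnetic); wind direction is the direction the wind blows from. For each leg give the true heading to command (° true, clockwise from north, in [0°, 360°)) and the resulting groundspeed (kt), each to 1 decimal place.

Leg 1: heading=284.9°, groundspeed=127.3 kt
Leg 2: heading=58.3°, groundspeed=101.8 kt
Leg 3: heading=67.7°, groundspeed=103.5 kt
Leg 4: heading=267.7°, groundspeed=132.1 kt
Leg 5: heading=107.9°, groundspeed=115.3 kt

Leg 1: desired track 276.6°; wind correction +8.3° → command heading 284.9°, groundspeed 127.3 kt
Leg 2: desired track 62.7°; wind correction -4.4° → command heading 58.3°, groundspeed 101.8 kt
Leg 3: desired track 73.6°; wind correction -5.9° → command heading 67.7°, groundspeed 103.5 kt
Leg 4: desired track 260.9°; wind correction +6.8° → command heading 267.7°, groundspeed 132.1 kt
Leg 5: desired track 117.3°; wind correction -9.4° → command heading 107.9°, groundspeed 115.3 kt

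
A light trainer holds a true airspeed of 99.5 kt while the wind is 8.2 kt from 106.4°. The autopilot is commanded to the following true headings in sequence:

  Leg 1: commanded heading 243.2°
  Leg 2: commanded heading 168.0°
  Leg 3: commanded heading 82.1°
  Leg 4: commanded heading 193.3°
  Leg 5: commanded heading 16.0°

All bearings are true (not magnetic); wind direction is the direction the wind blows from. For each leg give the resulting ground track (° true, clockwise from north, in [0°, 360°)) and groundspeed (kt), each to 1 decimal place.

Leg 1: heading 243.2°; drift +3.0° → track 246.2°, groundspeed 105.6 kt
Leg 2: heading 168.0°; drift +4.3° → track 172.3°, groundspeed 95.9 kt
Leg 3: heading 82.1°; drift -2.1° → track 80.0°, groundspeed 92.1 kt
Leg 4: heading 193.3°; drift +4.7° → track 198.0°, groundspeed 99.4 kt
Leg 5: heading 16.0°; drift -4.7° → track 11.3°, groundspeed 99.9 kt

Leg 1: track=246.2°, groundspeed=105.6 kt
Leg 2: track=172.3°, groundspeed=95.9 kt
Leg 3: track=80.0°, groundspeed=92.1 kt
Leg 4: track=198.0°, groundspeed=99.4 kt
Leg 5: track=11.3°, groundspeed=99.9 kt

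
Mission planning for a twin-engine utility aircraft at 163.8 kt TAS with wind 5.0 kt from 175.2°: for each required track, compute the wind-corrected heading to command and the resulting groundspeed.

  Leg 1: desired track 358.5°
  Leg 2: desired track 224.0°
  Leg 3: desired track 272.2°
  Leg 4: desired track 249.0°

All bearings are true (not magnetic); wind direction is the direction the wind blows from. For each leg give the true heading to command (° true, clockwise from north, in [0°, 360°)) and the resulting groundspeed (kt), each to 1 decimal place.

Leg 1: desired track 358.5°; wind correction +0.1° → command heading 358.6°, groundspeed 168.8 kt
Leg 2: desired track 224.0°; wind correction -1.3° → command heading 222.7°, groundspeed 160.5 kt
Leg 3: desired track 272.2°; wind correction -1.7° → command heading 270.5°, groundspeed 164.3 kt
Leg 4: desired track 249.0°; wind correction -1.7° → command heading 247.3°, groundspeed 162.3 kt

Leg 1: heading=358.6°, groundspeed=168.8 kt
Leg 2: heading=222.7°, groundspeed=160.5 kt
Leg 3: heading=270.5°, groundspeed=164.3 kt
Leg 4: heading=247.3°, groundspeed=162.3 kt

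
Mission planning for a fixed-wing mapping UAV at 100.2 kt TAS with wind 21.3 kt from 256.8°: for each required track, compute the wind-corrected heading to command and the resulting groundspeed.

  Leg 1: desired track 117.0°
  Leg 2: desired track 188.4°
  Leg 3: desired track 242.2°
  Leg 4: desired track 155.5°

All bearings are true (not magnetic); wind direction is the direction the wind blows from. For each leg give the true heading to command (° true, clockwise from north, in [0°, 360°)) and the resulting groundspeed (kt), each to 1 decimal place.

Leg 1: desired track 117.0°; wind correction +7.9° → command heading 124.9°, groundspeed 115.5 kt
Leg 2: desired track 188.4°; wind correction +11.4° → command heading 199.8°, groundspeed 90.4 kt
Leg 3: desired track 242.2°; wind correction +3.1° → command heading 245.3°, groundspeed 79.4 kt
Leg 4: desired track 155.5°; wind correction +12.0° → command heading 167.5°, groundspeed 102.2 kt

Leg 1: heading=124.9°, groundspeed=115.5 kt
Leg 2: heading=199.8°, groundspeed=90.4 kt
Leg 3: heading=245.3°, groundspeed=79.4 kt
Leg 4: heading=167.5°, groundspeed=102.2 kt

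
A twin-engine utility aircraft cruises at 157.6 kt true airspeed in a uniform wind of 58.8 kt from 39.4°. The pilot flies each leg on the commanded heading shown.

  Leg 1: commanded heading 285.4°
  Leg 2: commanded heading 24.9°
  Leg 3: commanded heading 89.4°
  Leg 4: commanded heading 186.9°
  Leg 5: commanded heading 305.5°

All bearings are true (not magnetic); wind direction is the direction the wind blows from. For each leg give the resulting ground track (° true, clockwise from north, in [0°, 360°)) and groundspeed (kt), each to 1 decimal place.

Leg 1: track=268.9°, groundspeed=189.3 kt
Leg 2: track=16.6°, groundspeed=101.7 kt
Leg 3: track=110.0°, groundspeed=128.0 kt
Leg 4: track=195.6°, groundspeed=209.6 kt
Leg 5: track=285.5°, groundspeed=171.9 kt

Leg 1: heading 285.4°; drift -16.5° → track 268.9°, groundspeed 189.3 kt
Leg 2: heading 24.9°; drift -8.3° → track 16.6°, groundspeed 101.7 kt
Leg 3: heading 89.4°; drift +20.6° → track 110.0°, groundspeed 128.0 kt
Leg 4: heading 186.9°; drift +8.7° → track 195.6°, groundspeed 209.6 kt
Leg 5: heading 305.5°; drift -20.0° → track 285.5°, groundspeed 171.9 kt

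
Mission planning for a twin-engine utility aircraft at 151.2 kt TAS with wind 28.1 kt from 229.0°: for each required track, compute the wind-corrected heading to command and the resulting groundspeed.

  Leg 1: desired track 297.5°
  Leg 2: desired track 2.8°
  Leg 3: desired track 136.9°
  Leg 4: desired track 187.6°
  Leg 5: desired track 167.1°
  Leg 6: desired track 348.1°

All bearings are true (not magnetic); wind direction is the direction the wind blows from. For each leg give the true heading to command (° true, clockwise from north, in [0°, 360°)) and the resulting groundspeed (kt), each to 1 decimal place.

Leg 1: heading=287.5°, groundspeed=138.6 kt
Leg 2: heading=355.1°, groundspeed=169.3 kt
Leg 3: heading=147.6°, groundspeed=149.6 kt
Leg 4: heading=194.7°, groundspeed=129.0 kt
Leg 5: heading=176.5°, groundspeed=135.9 kt
Leg 6: heading=338.8°, groundspeed=162.9 kt

Leg 1: desired track 297.5°; wind correction -10.0° → command heading 287.5°, groundspeed 138.6 kt
Leg 2: desired track 2.8°; wind correction -7.7° → command heading 355.1°, groundspeed 169.3 kt
Leg 3: desired track 136.9°; wind correction +10.7° → command heading 147.6°, groundspeed 149.6 kt
Leg 4: desired track 187.6°; wind correction +7.1° → command heading 194.7°, groundspeed 129.0 kt
Leg 5: desired track 167.1°; wind correction +9.4° → command heading 176.5°, groundspeed 135.9 kt
Leg 6: desired track 348.1°; wind correction -9.3° → command heading 338.8°, groundspeed 162.9 kt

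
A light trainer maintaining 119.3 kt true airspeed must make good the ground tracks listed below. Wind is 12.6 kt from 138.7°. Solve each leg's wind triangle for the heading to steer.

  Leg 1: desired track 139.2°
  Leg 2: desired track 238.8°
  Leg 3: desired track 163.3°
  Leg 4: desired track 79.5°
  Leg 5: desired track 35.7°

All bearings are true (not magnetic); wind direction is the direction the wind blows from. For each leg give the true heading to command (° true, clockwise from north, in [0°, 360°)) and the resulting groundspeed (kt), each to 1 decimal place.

Leg 1: heading=139.1°, groundspeed=106.7 kt
Leg 2: heading=232.8°, groundspeed=120.9 kt
Leg 3: heading=160.8°, groundspeed=107.7 kt
Leg 4: heading=84.7°, groundspeed=112.4 kt
Leg 5: heading=41.6°, groundspeed=121.5 kt

Leg 1: desired track 139.2°; wind correction -0.1° → command heading 139.1°, groundspeed 106.7 kt
Leg 2: desired track 238.8°; wind correction -6.0° → command heading 232.8°, groundspeed 120.9 kt
Leg 3: desired track 163.3°; wind correction -2.5° → command heading 160.8°, groundspeed 107.7 kt
Leg 4: desired track 79.5°; wind correction +5.2° → command heading 84.7°, groundspeed 112.4 kt
Leg 5: desired track 35.7°; wind correction +5.9° → command heading 41.6°, groundspeed 121.5 kt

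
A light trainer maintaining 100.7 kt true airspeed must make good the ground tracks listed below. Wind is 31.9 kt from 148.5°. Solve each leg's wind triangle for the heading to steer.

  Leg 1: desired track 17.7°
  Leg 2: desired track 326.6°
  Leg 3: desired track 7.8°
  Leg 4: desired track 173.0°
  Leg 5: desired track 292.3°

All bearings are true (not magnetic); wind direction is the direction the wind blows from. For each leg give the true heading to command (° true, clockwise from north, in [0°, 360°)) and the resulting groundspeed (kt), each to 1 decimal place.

Leg 1: heading=31.6°, groundspeed=118.6 kt
Leg 2: heading=326.0°, groundspeed=132.6 kt
Leg 3: heading=19.4°, groundspeed=123.3 kt
Leg 4: heading=165.5°, groundspeed=70.8 kt
Leg 5: heading=281.5°, groundspeed=124.7 kt

Leg 1: desired track 17.7°; wind correction +13.9° → command heading 31.6°, groundspeed 118.6 kt
Leg 2: desired track 326.6°; wind correction -0.6° → command heading 326.0°, groundspeed 132.6 kt
Leg 3: desired track 7.8°; wind correction +11.6° → command heading 19.4°, groundspeed 123.3 kt
Leg 4: desired track 173.0°; wind correction -7.5° → command heading 165.5°, groundspeed 70.8 kt
Leg 5: desired track 292.3°; wind correction -10.8° → command heading 281.5°, groundspeed 124.7 kt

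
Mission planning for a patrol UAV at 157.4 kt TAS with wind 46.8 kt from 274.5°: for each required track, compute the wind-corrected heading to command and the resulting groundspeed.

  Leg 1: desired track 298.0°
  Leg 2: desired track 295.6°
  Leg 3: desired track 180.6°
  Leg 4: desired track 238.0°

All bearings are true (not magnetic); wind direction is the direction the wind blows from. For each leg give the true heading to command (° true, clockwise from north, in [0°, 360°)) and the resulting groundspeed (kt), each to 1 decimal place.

Leg 1: heading=291.2°, groundspeed=113.4 kt
Leg 2: heading=289.5°, groundspeed=112.8 kt
Leg 3: heading=197.9°, groundspeed=153.5 kt
Leg 4: heading=248.2°, groundspeed=117.3 kt

Leg 1: desired track 298.0°; wind correction -6.8° → command heading 291.2°, groundspeed 113.4 kt
Leg 2: desired track 295.6°; wind correction -6.1° → command heading 289.5°, groundspeed 112.8 kt
Leg 3: desired track 180.6°; wind correction +17.3° → command heading 197.9°, groundspeed 153.5 kt
Leg 4: desired track 238.0°; wind correction +10.2° → command heading 248.2°, groundspeed 117.3 kt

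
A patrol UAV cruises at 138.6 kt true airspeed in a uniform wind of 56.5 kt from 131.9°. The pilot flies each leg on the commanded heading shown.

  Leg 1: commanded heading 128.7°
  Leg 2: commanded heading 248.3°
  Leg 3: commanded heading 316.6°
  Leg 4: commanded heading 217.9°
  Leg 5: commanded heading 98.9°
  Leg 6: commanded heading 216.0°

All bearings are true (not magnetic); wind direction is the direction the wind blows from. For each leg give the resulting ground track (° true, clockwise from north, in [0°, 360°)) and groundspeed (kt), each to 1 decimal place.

Leg 1: heading 128.7°; drift -2.2° → track 126.5°, groundspeed 82.2 kt
Leg 2: heading 248.3°; drift +17.2° → track 265.5°, groundspeed 171.4 kt
Leg 3: heading 316.6°; drift -1.4° → track 315.2°, groundspeed 195.0 kt
Leg 4: heading 217.9°; drift +22.7° → track 240.6°, groundspeed 146.0 kt
Leg 5: heading 98.9°; drift -18.6° → track 80.3°, groundspeed 96.3 kt
Leg 6: heading 216.0°; drift +22.9° → track 238.9°, groundspeed 144.2 kt

Leg 1: track=126.5°, groundspeed=82.2 kt
Leg 2: track=265.5°, groundspeed=171.4 kt
Leg 3: track=315.2°, groundspeed=195.0 kt
Leg 4: track=240.6°, groundspeed=146.0 kt
Leg 5: track=80.3°, groundspeed=96.3 kt
Leg 6: track=238.9°, groundspeed=144.2 kt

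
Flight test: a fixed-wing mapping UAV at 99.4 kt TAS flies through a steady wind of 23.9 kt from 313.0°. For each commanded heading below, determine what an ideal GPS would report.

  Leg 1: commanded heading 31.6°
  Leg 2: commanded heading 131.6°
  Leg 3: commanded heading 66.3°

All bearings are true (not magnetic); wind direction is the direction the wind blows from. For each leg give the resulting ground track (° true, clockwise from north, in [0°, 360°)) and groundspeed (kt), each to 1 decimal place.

Leg 1: track=45.5°, groundspeed=97.5 kt
Leg 2: track=131.9°, groundspeed=123.3 kt
Leg 3: track=77.7°, groundspeed=111.0 kt

Leg 1: heading 31.6°; drift +13.9° → track 45.5°, groundspeed 97.5 kt
Leg 2: heading 131.6°; drift +0.3° → track 131.9°, groundspeed 123.3 kt
Leg 3: heading 66.3°; drift +11.4° → track 77.7°, groundspeed 111.0 kt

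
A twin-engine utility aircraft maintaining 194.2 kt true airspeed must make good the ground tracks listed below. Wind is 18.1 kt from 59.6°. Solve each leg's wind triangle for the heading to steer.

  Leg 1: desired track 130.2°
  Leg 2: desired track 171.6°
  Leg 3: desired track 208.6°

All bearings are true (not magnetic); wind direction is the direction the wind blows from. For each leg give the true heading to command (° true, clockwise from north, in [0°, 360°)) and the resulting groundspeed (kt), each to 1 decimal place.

Leg 1: heading=125.2°, groundspeed=187.4 kt
Leg 2: heading=166.6°, groundspeed=200.3 kt
Leg 3: heading=205.8°, groundspeed=209.5 kt

Leg 1: desired track 130.2°; wind correction -5.0° → command heading 125.2°, groundspeed 187.4 kt
Leg 2: desired track 171.6°; wind correction -5.0° → command heading 166.6°, groundspeed 200.3 kt
Leg 3: desired track 208.6°; wind correction -2.8° → command heading 205.8°, groundspeed 209.5 kt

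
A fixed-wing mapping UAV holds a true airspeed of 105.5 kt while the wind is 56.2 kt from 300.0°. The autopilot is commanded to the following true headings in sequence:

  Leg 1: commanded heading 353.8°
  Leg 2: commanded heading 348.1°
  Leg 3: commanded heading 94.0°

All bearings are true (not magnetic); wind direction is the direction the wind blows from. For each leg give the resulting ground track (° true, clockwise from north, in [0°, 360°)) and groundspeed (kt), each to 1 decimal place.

Leg 1: heading 353.8°; drift +32.1° → track 25.9°, groundspeed 85.4 kt
Leg 2: heading 348.1°; drift +31.6° → track 19.7°, groundspeed 79.8 kt
Leg 3: heading 94.0°; drift +9.0° → track 103.0°, groundspeed 157.9 kt

Leg 1: track=25.9°, groundspeed=85.4 kt
Leg 2: track=19.7°, groundspeed=79.8 kt
Leg 3: track=103.0°, groundspeed=157.9 kt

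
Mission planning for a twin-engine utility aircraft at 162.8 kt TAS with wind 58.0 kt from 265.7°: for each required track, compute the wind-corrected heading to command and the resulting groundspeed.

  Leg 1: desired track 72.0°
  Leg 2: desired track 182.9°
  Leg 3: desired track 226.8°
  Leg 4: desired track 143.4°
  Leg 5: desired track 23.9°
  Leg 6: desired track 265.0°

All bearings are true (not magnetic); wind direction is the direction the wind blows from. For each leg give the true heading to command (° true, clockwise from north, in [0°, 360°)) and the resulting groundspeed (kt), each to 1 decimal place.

Leg 1: desired track 72.0°; wind correction -4.8° → command heading 67.2°, groundspeed 218.6 kt
Leg 2: desired track 182.9°; wind correction +20.7° → command heading 203.6°, groundspeed 145.0 kt
Leg 3: desired track 226.8°; wind correction +12.9° → command heading 239.7°, groundspeed 113.5 kt
Leg 4: desired track 143.4°; wind correction +17.5° → command heading 160.9°, groundspeed 186.2 kt
Leg 5: desired track 23.9°; wind correction -18.3° → command heading 5.6°, groundspeed 182.0 kt
Leg 6: desired track 265.0°; wind correction +0.2° → command heading 265.2°, groundspeed 104.8 kt

Leg 1: heading=67.2°, groundspeed=218.6 kt
Leg 2: heading=203.6°, groundspeed=145.0 kt
Leg 3: heading=239.7°, groundspeed=113.5 kt
Leg 4: heading=160.9°, groundspeed=186.2 kt
Leg 5: heading=5.6°, groundspeed=182.0 kt
Leg 6: heading=265.2°, groundspeed=104.8 kt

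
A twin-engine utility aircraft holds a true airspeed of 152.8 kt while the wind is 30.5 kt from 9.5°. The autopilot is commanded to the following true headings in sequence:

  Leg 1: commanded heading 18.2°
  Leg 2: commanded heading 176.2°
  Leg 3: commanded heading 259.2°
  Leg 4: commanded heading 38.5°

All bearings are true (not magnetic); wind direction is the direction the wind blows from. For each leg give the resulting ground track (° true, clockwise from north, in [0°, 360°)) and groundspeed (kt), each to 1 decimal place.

Leg 1: heading 18.2°; drift +2.2° → track 20.4°, groundspeed 122.7 kt
Leg 2: heading 176.2°; drift +2.2° → track 178.4°, groundspeed 182.6 kt
Leg 3: heading 259.2°; drift -9.9° → track 249.3°, groundspeed 165.9 kt
Leg 4: heading 38.5°; drift +6.7° → track 45.2°, groundspeed 127.0 kt

Leg 1: track=20.4°, groundspeed=122.7 kt
Leg 2: track=178.4°, groundspeed=182.6 kt
Leg 3: track=249.3°, groundspeed=165.9 kt
Leg 4: track=45.2°, groundspeed=127.0 kt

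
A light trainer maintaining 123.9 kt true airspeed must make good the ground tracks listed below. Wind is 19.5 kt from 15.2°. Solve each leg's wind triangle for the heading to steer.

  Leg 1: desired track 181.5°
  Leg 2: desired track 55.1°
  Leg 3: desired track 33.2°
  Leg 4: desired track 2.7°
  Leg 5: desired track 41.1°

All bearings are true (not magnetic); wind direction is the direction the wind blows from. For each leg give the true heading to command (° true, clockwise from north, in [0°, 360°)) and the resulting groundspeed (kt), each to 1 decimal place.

Leg 1: desired track 181.5°; wind correction -2.1° → command heading 179.4°, groundspeed 142.8 kt
Leg 2: desired track 55.1°; wind correction -5.8° → command heading 49.3°, groundspeed 108.3 kt
Leg 3: desired track 33.2°; wind correction -2.8° → command heading 30.4°, groundspeed 105.2 kt
Leg 4: desired track 2.7°; wind correction +2.0° → command heading 4.7°, groundspeed 104.8 kt
Leg 5: desired track 41.1°; wind correction -3.9° → command heading 37.2°, groundspeed 106.1 kt

Leg 1: heading=179.4°, groundspeed=142.8 kt
Leg 2: heading=49.3°, groundspeed=108.3 kt
Leg 3: heading=30.4°, groundspeed=105.2 kt
Leg 4: heading=4.7°, groundspeed=104.8 kt
Leg 5: heading=37.2°, groundspeed=106.1 kt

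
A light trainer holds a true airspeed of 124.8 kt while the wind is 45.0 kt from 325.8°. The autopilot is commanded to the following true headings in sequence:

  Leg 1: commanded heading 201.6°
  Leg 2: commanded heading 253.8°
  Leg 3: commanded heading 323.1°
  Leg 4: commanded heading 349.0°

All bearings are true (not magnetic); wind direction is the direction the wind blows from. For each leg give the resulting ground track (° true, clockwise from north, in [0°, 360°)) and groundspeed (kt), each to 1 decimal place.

Leg 1: heading 201.6°; drift -13.9° → track 187.7°, groundspeed 154.6 kt
Leg 2: heading 253.8°; drift -21.1° → track 232.7°, groundspeed 118.9 kt
Leg 3: heading 323.1°; drift -1.5° → track 321.6°, groundspeed 79.9 kt
Leg 4: heading 349.0°; drift +12.0° → track 1.0°, groundspeed 85.3 kt

Leg 1: track=187.7°, groundspeed=154.6 kt
Leg 2: track=232.7°, groundspeed=118.9 kt
Leg 3: track=321.6°, groundspeed=79.9 kt
Leg 4: track=1.0°, groundspeed=85.3 kt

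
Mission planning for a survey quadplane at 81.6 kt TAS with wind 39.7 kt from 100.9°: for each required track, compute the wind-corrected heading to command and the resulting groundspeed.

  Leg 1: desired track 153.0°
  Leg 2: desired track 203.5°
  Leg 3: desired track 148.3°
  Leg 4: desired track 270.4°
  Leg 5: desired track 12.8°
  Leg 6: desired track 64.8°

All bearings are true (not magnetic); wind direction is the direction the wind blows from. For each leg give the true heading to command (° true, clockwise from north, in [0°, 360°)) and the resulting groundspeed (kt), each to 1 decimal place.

Leg 1: heading=130.4°, groundspeed=51.0 kt
Leg 2: heading=175.2°, groundspeed=80.5 kt
Leg 3: heading=127.3°, groundspeed=49.3 kt
Leg 4: heading=265.3°, groundspeed=120.3 kt
Leg 5: heading=41.9°, groundspeed=70.0 kt
Leg 6: heading=81.5°, groundspeed=46.1 kt

Leg 1: desired track 153.0°; wind correction -22.6° → command heading 130.4°, groundspeed 51.0 kt
Leg 2: desired track 203.5°; wind correction -28.3° → command heading 175.2°, groundspeed 80.5 kt
Leg 3: desired track 148.3°; wind correction -21.0° → command heading 127.3°, groundspeed 49.3 kt
Leg 4: desired track 270.4°; wind correction -5.1° → command heading 265.3°, groundspeed 120.3 kt
Leg 5: desired track 12.8°; wind correction +29.1° → command heading 41.9°, groundspeed 70.0 kt
Leg 6: desired track 64.8°; wind correction +16.7° → command heading 81.5°, groundspeed 46.1 kt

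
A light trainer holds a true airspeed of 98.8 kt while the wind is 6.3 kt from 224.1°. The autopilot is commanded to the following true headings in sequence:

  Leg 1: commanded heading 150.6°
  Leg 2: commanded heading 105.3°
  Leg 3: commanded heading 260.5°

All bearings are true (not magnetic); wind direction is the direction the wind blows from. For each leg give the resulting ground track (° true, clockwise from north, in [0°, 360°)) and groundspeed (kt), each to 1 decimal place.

Leg 1: heading 150.6°; drift -3.6° → track 147.0°, groundspeed 97.2 kt
Leg 2: heading 105.3°; drift -3.1° → track 102.2°, groundspeed 102.0 kt
Leg 3: heading 260.5°; drift +2.3° → track 262.8°, groundspeed 93.8 kt

Leg 1: track=147.0°, groundspeed=97.2 kt
Leg 2: track=102.2°, groundspeed=102.0 kt
Leg 3: track=262.8°, groundspeed=93.8 kt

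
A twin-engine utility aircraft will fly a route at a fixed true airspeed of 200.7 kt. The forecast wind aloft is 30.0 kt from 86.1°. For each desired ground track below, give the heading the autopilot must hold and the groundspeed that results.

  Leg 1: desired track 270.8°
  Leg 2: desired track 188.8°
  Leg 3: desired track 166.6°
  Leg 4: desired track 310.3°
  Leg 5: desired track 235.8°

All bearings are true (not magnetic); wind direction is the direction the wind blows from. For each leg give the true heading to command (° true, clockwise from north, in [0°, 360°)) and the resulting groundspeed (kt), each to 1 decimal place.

Leg 1: heading=271.5°, groundspeed=230.6 kt
Leg 2: heading=180.4°, groundspeed=205.2 kt
Leg 3: heading=158.1°, groundspeed=193.6 kt
Leg 4: heading=316.3°, groundspeed=221.1 kt
Leg 5: heading=231.5°, groundspeed=226.0 kt

Leg 1: desired track 270.8°; wind correction +0.7° → command heading 271.5°, groundspeed 230.6 kt
Leg 2: desired track 188.8°; wind correction -8.4° → command heading 180.4°, groundspeed 205.2 kt
Leg 3: desired track 166.6°; wind correction -8.5° → command heading 158.1°, groundspeed 193.6 kt
Leg 4: desired track 310.3°; wind correction +6.0° → command heading 316.3°, groundspeed 221.1 kt
Leg 5: desired track 235.8°; wind correction -4.3° → command heading 231.5°, groundspeed 226.0 kt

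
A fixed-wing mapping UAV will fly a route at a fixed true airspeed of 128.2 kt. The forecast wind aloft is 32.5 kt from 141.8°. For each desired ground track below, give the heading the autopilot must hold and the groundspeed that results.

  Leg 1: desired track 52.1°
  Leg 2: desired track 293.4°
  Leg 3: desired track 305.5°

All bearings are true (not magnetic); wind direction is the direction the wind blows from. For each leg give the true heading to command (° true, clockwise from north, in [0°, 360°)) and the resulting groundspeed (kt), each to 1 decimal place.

Leg 1: desired track 52.1°; wind correction +14.7° → command heading 66.8°, groundspeed 123.8 kt
Leg 2: desired track 293.4°; wind correction -6.9° → command heading 286.5°, groundspeed 155.9 kt
Leg 3: desired track 305.5°; wind correction -4.1° → command heading 301.4°, groundspeed 159.1 kt

Leg 1: heading=66.8°, groundspeed=123.8 kt
Leg 2: heading=286.5°, groundspeed=155.9 kt
Leg 3: heading=301.4°, groundspeed=159.1 kt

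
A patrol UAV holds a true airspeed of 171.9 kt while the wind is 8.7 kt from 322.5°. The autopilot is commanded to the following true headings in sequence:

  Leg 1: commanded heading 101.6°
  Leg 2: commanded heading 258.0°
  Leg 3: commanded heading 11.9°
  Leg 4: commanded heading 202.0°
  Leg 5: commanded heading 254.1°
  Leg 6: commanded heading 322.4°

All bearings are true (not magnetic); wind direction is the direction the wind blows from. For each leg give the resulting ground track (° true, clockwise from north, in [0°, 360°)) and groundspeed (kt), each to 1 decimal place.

Leg 1: heading 101.6°; drift +1.8° → track 103.4°, groundspeed 178.6 kt
Leg 2: heading 258.0°; drift -2.7° → track 255.3°, groundspeed 168.3 kt
Leg 3: heading 11.9°; drift +2.3° → track 14.2°, groundspeed 166.4 kt
Leg 4: heading 202.0°; drift -2.4° → track 199.6°, groundspeed 176.5 kt
Leg 5: heading 254.1°; drift -2.7° → track 251.4°, groundspeed 168.9 kt
Leg 6: heading 322.4°; drift +0.0° → track 322.4°, groundspeed 163.2 kt

Leg 1: track=103.4°, groundspeed=178.6 kt
Leg 2: track=255.3°, groundspeed=168.3 kt
Leg 3: track=14.2°, groundspeed=166.4 kt
Leg 4: track=199.6°, groundspeed=176.5 kt
Leg 5: track=251.4°, groundspeed=168.9 kt
Leg 6: track=322.4°, groundspeed=163.2 kt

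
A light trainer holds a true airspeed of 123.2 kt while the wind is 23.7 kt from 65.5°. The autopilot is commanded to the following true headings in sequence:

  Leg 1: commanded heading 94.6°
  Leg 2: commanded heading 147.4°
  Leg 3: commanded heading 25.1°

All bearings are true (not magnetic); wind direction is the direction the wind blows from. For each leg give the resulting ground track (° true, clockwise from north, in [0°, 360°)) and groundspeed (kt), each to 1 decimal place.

Leg 1: track=101.0°, groundspeed=103.1 kt
Leg 2: track=158.5°, groundspeed=122.1 kt
Leg 3: track=16.8°, groundspeed=106.3 kt

Leg 1: heading 94.6°; drift +6.4° → track 101.0°, groundspeed 103.1 kt
Leg 2: heading 147.4°; drift +11.1° → track 158.5°, groundspeed 122.1 kt
Leg 3: heading 25.1°; drift -8.3° → track 16.8°, groundspeed 106.3 kt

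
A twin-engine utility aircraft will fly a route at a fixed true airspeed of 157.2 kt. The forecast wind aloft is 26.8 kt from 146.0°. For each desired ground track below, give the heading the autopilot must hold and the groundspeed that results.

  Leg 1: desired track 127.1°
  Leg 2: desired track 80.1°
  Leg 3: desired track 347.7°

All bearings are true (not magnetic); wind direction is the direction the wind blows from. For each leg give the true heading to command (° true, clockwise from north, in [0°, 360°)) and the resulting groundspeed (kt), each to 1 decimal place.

Leg 1: desired track 127.1°; wind correction +3.2° → command heading 130.3°, groundspeed 131.6 kt
Leg 2: desired track 80.1°; wind correction +9.0° → command heading 89.1°, groundspeed 144.3 kt
Leg 3: desired track 347.7°; wind correction +3.6° → command heading 351.3°, groundspeed 181.8 kt

Leg 1: heading=130.3°, groundspeed=131.6 kt
Leg 2: heading=89.1°, groundspeed=144.3 kt
Leg 3: heading=351.3°, groundspeed=181.8 kt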